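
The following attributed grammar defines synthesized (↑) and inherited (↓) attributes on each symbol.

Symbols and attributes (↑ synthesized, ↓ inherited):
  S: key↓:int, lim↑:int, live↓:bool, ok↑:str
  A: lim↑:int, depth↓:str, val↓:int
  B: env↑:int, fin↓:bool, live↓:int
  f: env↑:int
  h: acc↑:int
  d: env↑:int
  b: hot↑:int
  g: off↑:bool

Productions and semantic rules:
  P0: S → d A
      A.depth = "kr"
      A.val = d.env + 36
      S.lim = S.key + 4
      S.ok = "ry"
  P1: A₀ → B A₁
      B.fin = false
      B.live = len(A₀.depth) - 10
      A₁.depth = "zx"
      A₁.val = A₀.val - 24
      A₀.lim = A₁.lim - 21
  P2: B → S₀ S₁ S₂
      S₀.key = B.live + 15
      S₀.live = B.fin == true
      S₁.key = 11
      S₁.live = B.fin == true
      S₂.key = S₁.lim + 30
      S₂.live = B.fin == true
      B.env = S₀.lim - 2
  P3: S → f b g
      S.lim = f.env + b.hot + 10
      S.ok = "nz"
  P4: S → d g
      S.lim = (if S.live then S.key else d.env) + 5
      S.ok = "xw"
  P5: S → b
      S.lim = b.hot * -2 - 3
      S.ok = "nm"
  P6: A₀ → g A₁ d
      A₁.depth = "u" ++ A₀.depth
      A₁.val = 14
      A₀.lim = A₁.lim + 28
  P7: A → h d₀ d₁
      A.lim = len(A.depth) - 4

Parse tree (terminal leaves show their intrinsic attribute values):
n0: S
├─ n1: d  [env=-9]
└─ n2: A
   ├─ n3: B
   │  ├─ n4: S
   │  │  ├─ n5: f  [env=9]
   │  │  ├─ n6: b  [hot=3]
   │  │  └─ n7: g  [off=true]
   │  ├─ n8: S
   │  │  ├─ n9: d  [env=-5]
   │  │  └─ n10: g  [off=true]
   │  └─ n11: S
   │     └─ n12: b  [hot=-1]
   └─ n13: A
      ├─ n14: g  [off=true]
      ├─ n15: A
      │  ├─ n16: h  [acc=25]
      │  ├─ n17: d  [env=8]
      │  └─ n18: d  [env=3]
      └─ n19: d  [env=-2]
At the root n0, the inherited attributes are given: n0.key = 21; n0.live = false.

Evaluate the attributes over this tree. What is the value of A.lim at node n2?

6

1. n0.key = 21  [given at root]
2. n0.live = false  [given at root]
3. n1.env = -9  [terminal]
4. n2.depth = "kr"  ["kr"]
5. n2.val = 27  [d.env + 36]
6. n3.fin = false  [false]
7. n3.live = -8  [len(A₀.depth) - 10]
8. n4.key = 7  [B.live + 15]
9. n4.live = false  [B.fin == true]
10. n5.env = 9  [terminal]
11. n6.hot = 3  [terminal]
12. n7.off = true  [terminal]
13. n4.lim = 22  [f.env + b.hot + 10]
14. n4.ok = "nz"  ["nz"]
15. n8.key = 11  [11]
16. n8.live = false  [B.fin == true]
17. n9.env = -5  [terminal]
18. n10.off = true  [terminal]
19. n8.lim = 0  [(if S.live then S.key else d.env) + 5]
20. n8.ok = "xw"  ["xw"]
21. n11.key = 30  [S₁.lim + 30]
22. n11.live = false  [B.fin == true]
23. n12.hot = -1  [terminal]
24. n11.lim = -1  [b.hot * -2 - 3]
25. n11.ok = "nm"  ["nm"]
26. n3.env = 20  [S₀.lim - 2]
27. n13.depth = "zx"  ["zx"]
28. n13.val = 3  [A₀.val - 24]
29. n14.off = true  [terminal]
30. n15.depth = "uzx"  ["u" ++ A₀.depth]
31. n15.val = 14  [14]
32. n16.acc = 25  [terminal]
33. n17.env = 8  [terminal]
34. n18.env = 3  [terminal]
35. n15.lim = -1  [len(A.depth) - 4]
36. n19.env = -2  [terminal]
37. n13.lim = 27  [A₁.lim + 28]
38. n2.lim = 6  [A₁.lim - 21]
39. n0.lim = 25  [S.key + 4]
40. n0.ok = "ry"  ["ry"]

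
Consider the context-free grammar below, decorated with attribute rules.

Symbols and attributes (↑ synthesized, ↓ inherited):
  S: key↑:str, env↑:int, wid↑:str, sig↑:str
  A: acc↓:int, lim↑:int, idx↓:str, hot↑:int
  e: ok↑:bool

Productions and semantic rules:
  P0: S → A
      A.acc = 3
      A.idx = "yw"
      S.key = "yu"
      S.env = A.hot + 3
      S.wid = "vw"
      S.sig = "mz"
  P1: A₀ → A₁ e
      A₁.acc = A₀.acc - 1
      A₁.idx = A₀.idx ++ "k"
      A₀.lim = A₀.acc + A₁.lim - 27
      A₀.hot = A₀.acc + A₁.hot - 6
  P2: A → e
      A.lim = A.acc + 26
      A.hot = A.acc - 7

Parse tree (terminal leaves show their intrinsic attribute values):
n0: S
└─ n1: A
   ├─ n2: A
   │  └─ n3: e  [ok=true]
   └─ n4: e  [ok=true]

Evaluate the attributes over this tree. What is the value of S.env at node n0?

-5

1. n1.acc = 3  [3]
2. n1.idx = "yw"  ["yw"]
3. n2.acc = 2  [A₀.acc - 1]
4. n2.idx = "ywk"  [A₀.idx ++ "k"]
5. n3.ok = true  [terminal]
6. n2.lim = 28  [A.acc + 26]
7. n2.hot = -5  [A.acc - 7]
8. n4.ok = true  [terminal]
9. n1.lim = 4  [A₀.acc + A₁.lim - 27]
10. n1.hot = -8  [A₀.acc + A₁.hot - 6]
11. n0.key = "yu"  ["yu"]
12. n0.env = -5  [A.hot + 3]
13. n0.wid = "vw"  ["vw"]
14. n0.sig = "mz"  ["mz"]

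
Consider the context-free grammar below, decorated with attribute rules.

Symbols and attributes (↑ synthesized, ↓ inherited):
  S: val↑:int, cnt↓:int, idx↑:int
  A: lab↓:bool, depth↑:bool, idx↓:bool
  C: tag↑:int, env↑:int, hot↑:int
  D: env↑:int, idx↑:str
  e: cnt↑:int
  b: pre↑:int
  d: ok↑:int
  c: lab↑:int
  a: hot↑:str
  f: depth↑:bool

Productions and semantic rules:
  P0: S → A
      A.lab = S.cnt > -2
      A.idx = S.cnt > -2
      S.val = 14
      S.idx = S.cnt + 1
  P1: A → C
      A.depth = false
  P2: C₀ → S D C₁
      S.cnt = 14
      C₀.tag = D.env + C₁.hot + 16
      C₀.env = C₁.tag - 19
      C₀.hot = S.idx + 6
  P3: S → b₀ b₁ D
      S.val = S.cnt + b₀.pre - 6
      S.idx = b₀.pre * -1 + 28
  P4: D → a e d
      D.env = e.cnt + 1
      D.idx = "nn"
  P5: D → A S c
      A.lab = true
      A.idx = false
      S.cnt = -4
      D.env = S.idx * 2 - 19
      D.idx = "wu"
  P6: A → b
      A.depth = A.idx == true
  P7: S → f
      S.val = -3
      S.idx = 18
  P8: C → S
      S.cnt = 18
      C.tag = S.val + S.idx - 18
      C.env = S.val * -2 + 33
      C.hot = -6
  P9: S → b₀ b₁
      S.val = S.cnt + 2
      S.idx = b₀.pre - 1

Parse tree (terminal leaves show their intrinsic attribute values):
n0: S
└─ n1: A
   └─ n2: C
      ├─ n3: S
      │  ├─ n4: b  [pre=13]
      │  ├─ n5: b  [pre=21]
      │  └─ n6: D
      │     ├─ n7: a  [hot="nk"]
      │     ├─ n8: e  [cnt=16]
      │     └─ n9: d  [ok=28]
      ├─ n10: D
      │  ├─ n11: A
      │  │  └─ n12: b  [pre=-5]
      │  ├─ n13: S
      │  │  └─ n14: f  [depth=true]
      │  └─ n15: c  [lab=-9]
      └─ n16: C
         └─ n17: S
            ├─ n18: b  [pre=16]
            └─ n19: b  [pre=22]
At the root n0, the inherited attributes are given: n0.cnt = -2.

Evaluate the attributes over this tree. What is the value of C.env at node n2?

-2

1. n0.cnt = -2  [given at root]
2. n1.lab = false  [S.cnt > -2]
3. n1.idx = false  [S.cnt > -2]
4. n3.cnt = 14  [14]
5. n4.pre = 13  [terminal]
6. n5.pre = 21  [terminal]
7. n7.hot = "nk"  [terminal]
8. n8.cnt = 16  [terminal]
9. n9.ok = 28  [terminal]
10. n6.env = 17  [e.cnt + 1]
11. n6.idx = "nn"  ["nn"]
12. n3.val = 21  [S.cnt + b₀.pre - 6]
13. n3.idx = 15  [b₀.pre * -1 + 28]
14. n11.lab = true  [true]
15. n11.idx = false  [false]
16. n12.pre = -5  [terminal]
17. n11.depth = false  [A.idx == true]
18. n13.cnt = -4  [-4]
19. n14.depth = true  [terminal]
20. n13.val = -3  [-3]
21. n13.idx = 18  [18]
22. n15.lab = -9  [terminal]
23. n10.env = 17  [S.idx * 2 - 19]
24. n10.idx = "wu"  ["wu"]
25. n17.cnt = 18  [18]
26. n18.pre = 16  [terminal]
27. n19.pre = 22  [terminal]
28. n17.val = 20  [S.cnt + 2]
29. n17.idx = 15  [b₀.pre - 1]
30. n16.tag = 17  [S.val + S.idx - 18]
31. n16.env = -7  [S.val * -2 + 33]
32. n16.hot = -6  [-6]
33. n2.tag = 27  [D.env + C₁.hot + 16]
34. n2.env = -2  [C₁.tag - 19]
35. n2.hot = 21  [S.idx + 6]
36. n1.depth = false  [false]
37. n0.val = 14  [14]
38. n0.idx = -1  [S.cnt + 1]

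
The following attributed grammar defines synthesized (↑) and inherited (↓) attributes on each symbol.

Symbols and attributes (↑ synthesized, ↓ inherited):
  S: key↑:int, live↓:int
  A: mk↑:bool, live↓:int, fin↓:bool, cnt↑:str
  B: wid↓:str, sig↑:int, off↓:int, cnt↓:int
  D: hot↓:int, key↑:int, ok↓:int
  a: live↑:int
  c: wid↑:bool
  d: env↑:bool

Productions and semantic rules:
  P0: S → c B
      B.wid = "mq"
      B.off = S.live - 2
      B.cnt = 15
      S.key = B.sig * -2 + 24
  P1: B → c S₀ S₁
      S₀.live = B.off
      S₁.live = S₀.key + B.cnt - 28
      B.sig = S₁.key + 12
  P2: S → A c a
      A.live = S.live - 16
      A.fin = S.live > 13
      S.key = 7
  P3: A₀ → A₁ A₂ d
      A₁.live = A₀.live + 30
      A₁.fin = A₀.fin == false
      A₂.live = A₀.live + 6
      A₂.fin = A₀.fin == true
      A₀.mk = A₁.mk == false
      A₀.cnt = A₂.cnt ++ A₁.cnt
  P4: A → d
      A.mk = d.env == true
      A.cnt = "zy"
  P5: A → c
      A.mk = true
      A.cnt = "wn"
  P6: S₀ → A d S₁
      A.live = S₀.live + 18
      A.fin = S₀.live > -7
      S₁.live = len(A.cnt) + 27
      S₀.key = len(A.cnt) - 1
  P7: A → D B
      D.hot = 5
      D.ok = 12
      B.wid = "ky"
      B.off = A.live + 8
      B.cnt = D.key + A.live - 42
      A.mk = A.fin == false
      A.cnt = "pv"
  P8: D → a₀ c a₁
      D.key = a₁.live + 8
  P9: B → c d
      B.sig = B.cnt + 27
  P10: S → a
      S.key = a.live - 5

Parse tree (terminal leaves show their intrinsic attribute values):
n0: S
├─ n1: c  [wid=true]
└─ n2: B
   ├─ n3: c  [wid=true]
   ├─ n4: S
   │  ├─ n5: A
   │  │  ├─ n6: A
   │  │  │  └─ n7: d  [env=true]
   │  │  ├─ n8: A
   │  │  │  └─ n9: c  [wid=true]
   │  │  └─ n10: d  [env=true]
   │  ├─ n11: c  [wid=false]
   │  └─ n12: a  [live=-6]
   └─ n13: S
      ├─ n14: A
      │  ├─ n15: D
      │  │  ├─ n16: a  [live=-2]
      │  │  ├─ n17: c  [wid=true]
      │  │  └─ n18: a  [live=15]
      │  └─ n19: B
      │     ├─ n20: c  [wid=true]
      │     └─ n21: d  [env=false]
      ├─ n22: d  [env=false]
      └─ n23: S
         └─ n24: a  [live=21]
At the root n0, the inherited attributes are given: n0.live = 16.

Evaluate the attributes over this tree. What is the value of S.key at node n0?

1. n0.live = 16  [given at root]
2. n1.wid = true  [terminal]
3. n2.wid = "mq"  ["mq"]
4. n2.off = 14  [S.live - 2]
5. n2.cnt = 15  [15]
6. n3.wid = true  [terminal]
7. n4.live = 14  [B.off]
8. n5.live = -2  [S.live - 16]
9. n5.fin = true  [S.live > 13]
10. n6.live = 28  [A₀.live + 30]
11. n6.fin = false  [A₀.fin == false]
12. n7.env = true  [terminal]
13. n6.mk = true  [d.env == true]
14. n6.cnt = "zy"  ["zy"]
15. n8.live = 4  [A₀.live + 6]
16. n8.fin = true  [A₀.fin == true]
17. n9.wid = true  [terminal]
18. n8.mk = true  [true]
19. n8.cnt = "wn"  ["wn"]
20. n10.env = true  [terminal]
21. n5.mk = false  [A₁.mk == false]
22. n5.cnt = "wnzy"  [A₂.cnt ++ A₁.cnt]
23. n11.wid = false  [terminal]
24. n12.live = -6  [terminal]
25. n4.key = 7  [7]
26. n13.live = -6  [S₀.key + B.cnt - 28]
27. n14.live = 12  [S₀.live + 18]
28. n14.fin = true  [S₀.live > -7]
29. n15.hot = 5  [5]
30. n15.ok = 12  [12]
31. n16.live = -2  [terminal]
32. n17.wid = true  [terminal]
33. n18.live = 15  [terminal]
34. n15.key = 23  [a₁.live + 8]
35. n19.wid = "ky"  ["ky"]
36. n19.off = 20  [A.live + 8]
37. n19.cnt = -7  [D.key + A.live - 42]
38. n20.wid = true  [terminal]
39. n21.env = false  [terminal]
40. n19.sig = 20  [B.cnt + 27]
41. n14.mk = false  [A.fin == false]
42. n14.cnt = "pv"  ["pv"]
43. n22.env = false  [terminal]
44. n23.live = 29  [len(A.cnt) + 27]
45. n24.live = 21  [terminal]
46. n23.key = 16  [a.live - 5]
47. n13.key = 1  [len(A.cnt) - 1]
48. n2.sig = 13  [S₁.key + 12]
49. n0.key = -2  [B.sig * -2 + 24]

-2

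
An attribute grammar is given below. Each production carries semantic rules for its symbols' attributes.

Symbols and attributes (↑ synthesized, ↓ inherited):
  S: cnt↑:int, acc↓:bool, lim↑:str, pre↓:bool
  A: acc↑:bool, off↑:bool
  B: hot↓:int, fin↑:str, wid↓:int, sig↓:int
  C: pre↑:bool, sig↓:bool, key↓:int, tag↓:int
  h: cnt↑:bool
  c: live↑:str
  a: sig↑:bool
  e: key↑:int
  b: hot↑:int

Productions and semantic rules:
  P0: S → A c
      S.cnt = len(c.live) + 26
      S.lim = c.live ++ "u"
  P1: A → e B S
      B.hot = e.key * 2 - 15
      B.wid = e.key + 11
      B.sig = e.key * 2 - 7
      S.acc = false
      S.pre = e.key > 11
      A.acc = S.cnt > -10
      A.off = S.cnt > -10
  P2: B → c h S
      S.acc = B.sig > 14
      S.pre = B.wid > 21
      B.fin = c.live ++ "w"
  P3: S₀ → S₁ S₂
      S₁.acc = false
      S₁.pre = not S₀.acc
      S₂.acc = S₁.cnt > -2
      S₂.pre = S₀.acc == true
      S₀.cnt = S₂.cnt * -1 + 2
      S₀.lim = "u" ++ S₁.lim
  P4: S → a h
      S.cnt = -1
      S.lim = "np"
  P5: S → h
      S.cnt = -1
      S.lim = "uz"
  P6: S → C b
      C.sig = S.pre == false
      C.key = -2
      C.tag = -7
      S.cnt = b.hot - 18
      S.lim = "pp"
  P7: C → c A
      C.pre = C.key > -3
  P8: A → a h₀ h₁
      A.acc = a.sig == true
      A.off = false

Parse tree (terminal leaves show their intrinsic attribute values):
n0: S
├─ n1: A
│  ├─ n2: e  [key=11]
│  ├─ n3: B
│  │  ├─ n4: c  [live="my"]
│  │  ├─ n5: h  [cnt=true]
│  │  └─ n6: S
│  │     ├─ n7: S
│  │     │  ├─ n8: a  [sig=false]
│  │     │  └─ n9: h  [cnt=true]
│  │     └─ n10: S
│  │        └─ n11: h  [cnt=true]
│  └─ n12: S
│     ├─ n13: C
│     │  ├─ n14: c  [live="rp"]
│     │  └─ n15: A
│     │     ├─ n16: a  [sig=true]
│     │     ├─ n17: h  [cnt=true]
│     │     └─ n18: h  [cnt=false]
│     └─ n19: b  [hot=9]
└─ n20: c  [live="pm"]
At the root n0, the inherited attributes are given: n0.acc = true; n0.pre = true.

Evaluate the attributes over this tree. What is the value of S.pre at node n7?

false

1. n0.acc = true  [given at root]
2. n0.pre = true  [given at root]
3. n2.key = 11  [terminal]
4. n3.hot = 7  [e.key * 2 - 15]
5. n3.wid = 22  [e.key + 11]
6. n3.sig = 15  [e.key * 2 - 7]
7. n4.live = "my"  [terminal]
8. n5.cnt = true  [terminal]
9. n6.acc = true  [B.sig > 14]
10. n6.pre = true  [B.wid > 21]
11. n7.acc = false  [false]
12. n7.pre = false  [not S₀.acc]
13. n8.sig = false  [terminal]
14. n9.cnt = true  [terminal]
15. n7.cnt = -1  [-1]
16. n7.lim = "np"  ["np"]
17. n10.acc = true  [S₁.cnt > -2]
18. n10.pre = true  [S₀.acc == true]
19. n11.cnt = true  [terminal]
20. n10.cnt = -1  [-1]
21. n10.lim = "uz"  ["uz"]
22. n6.cnt = 3  [S₂.cnt * -1 + 2]
23. n6.lim = "unp"  ["u" ++ S₁.lim]
24. n3.fin = "myw"  [c.live ++ "w"]
25. n12.acc = false  [false]
26. n12.pre = false  [e.key > 11]
27. n13.sig = true  [S.pre == false]
28. n13.key = -2  [-2]
29. n13.tag = -7  [-7]
30. n14.live = "rp"  [terminal]
31. n16.sig = true  [terminal]
32. n17.cnt = true  [terminal]
33. n18.cnt = false  [terminal]
34. n15.acc = true  [a.sig == true]
35. n15.off = false  [false]
36. n13.pre = true  [C.key > -3]
37. n19.hot = 9  [terminal]
38. n12.cnt = -9  [b.hot - 18]
39. n12.lim = "pp"  ["pp"]
40. n1.acc = true  [S.cnt > -10]
41. n1.off = true  [S.cnt > -10]
42. n20.live = "pm"  [terminal]
43. n0.cnt = 28  [len(c.live) + 26]
44. n0.lim = "pmu"  [c.live ++ "u"]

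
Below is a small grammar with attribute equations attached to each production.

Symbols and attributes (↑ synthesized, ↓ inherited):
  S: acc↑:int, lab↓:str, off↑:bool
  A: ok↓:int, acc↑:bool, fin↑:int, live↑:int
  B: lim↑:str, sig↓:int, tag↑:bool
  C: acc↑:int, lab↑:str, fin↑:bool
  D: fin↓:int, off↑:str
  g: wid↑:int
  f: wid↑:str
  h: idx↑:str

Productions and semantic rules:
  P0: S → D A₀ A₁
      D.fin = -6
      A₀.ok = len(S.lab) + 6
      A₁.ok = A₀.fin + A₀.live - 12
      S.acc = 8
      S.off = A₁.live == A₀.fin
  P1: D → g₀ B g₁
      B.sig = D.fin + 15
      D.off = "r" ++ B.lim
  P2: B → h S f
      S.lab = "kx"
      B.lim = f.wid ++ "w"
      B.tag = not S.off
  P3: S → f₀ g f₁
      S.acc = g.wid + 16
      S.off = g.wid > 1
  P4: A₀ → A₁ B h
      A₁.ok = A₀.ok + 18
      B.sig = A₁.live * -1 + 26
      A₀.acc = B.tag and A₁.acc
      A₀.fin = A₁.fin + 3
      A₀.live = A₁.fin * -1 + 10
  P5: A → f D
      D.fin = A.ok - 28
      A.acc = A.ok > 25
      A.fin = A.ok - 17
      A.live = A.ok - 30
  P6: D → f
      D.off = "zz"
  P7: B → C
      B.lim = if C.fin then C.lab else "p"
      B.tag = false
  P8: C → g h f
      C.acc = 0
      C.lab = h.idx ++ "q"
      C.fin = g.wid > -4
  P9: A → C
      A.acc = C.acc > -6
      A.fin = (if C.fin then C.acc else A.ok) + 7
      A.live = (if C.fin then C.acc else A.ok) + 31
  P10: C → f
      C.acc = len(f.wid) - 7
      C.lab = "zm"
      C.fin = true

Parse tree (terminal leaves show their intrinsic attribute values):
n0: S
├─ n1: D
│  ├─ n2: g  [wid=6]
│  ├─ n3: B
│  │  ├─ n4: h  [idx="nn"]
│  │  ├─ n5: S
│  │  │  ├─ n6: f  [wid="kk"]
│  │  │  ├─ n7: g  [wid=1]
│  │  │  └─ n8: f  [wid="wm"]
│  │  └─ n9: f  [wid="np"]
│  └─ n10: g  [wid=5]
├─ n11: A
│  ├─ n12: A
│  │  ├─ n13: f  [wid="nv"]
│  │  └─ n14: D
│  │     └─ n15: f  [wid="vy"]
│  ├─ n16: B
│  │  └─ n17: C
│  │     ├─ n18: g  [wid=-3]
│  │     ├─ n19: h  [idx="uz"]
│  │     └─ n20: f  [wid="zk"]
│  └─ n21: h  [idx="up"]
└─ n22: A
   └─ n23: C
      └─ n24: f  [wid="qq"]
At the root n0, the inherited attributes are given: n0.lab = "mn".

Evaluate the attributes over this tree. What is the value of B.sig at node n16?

1. n0.lab = "mn"  [given at root]
2. n1.fin = -6  [-6]
3. n2.wid = 6  [terminal]
4. n3.sig = 9  [D.fin + 15]
5. n4.idx = "nn"  [terminal]
6. n5.lab = "kx"  ["kx"]
7. n6.wid = "kk"  [terminal]
8. n7.wid = 1  [terminal]
9. n8.wid = "wm"  [terminal]
10. n5.acc = 17  [g.wid + 16]
11. n5.off = false  [g.wid > 1]
12. n9.wid = "np"  [terminal]
13. n3.lim = "npw"  [f.wid ++ "w"]
14. n3.tag = true  [not S.off]
15. n10.wid = 5  [terminal]
16. n1.off = "rnpw"  ["r" ++ B.lim]
17. n11.ok = 8  [len(S.lab) + 6]
18. n12.ok = 26  [A₀.ok + 18]
19. n13.wid = "nv"  [terminal]
20. n14.fin = -2  [A.ok - 28]
21. n15.wid = "vy"  [terminal]
22. n14.off = "zz"  ["zz"]
23. n12.acc = true  [A.ok > 25]
24. n12.fin = 9  [A.ok - 17]
25. n12.live = -4  [A.ok - 30]
26. n16.sig = 30  [A₁.live * -1 + 26]
27. n18.wid = -3  [terminal]
28. n19.idx = "uz"  [terminal]
29. n20.wid = "zk"  [terminal]
30. n17.acc = 0  [0]
31. n17.lab = "uzq"  [h.idx ++ "q"]
32. n17.fin = true  [g.wid > -4]
33. n16.lim = "uzq"  [if C.fin then C.lab else "p"]
34. n16.tag = false  [false]
35. n21.idx = "up"  [terminal]
36. n11.acc = false  [B.tag and A₁.acc]
37. n11.fin = 12  [A₁.fin + 3]
38. n11.live = 1  [A₁.fin * -1 + 10]
39. n22.ok = 1  [A₀.fin + A₀.live - 12]
40. n24.wid = "qq"  [terminal]
41. n23.acc = -5  [len(f.wid) - 7]
42. n23.lab = "zm"  ["zm"]
43. n23.fin = true  [true]
44. n22.acc = true  [C.acc > -6]
45. n22.fin = 2  [(if C.fin then C.acc else A.ok) + 7]
46. n22.live = 26  [(if C.fin then C.acc else A.ok) + 31]
47. n0.acc = 8  [8]
48. n0.off = false  [A₁.live == A₀.fin]

30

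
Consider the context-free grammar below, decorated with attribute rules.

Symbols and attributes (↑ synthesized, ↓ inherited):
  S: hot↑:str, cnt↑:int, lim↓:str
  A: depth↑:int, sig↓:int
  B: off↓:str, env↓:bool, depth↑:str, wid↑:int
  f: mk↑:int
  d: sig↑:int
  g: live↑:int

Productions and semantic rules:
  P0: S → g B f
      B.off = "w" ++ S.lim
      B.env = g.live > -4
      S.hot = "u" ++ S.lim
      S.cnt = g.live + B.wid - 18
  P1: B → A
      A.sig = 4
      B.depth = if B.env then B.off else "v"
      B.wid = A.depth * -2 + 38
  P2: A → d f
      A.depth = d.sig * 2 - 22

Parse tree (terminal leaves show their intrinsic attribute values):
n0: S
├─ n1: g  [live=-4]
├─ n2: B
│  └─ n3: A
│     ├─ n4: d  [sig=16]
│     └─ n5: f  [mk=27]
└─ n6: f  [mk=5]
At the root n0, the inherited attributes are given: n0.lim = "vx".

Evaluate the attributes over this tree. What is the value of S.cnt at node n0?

-4

1. n0.lim = "vx"  [given at root]
2. n1.live = -4  [terminal]
3. n2.off = "wvx"  ["w" ++ S.lim]
4. n2.env = false  [g.live > -4]
5. n3.sig = 4  [4]
6. n4.sig = 16  [terminal]
7. n5.mk = 27  [terminal]
8. n3.depth = 10  [d.sig * 2 - 22]
9. n2.depth = "v"  [if B.env then B.off else "v"]
10. n2.wid = 18  [A.depth * -2 + 38]
11. n6.mk = 5  [terminal]
12. n0.hot = "uvx"  ["u" ++ S.lim]
13. n0.cnt = -4  [g.live + B.wid - 18]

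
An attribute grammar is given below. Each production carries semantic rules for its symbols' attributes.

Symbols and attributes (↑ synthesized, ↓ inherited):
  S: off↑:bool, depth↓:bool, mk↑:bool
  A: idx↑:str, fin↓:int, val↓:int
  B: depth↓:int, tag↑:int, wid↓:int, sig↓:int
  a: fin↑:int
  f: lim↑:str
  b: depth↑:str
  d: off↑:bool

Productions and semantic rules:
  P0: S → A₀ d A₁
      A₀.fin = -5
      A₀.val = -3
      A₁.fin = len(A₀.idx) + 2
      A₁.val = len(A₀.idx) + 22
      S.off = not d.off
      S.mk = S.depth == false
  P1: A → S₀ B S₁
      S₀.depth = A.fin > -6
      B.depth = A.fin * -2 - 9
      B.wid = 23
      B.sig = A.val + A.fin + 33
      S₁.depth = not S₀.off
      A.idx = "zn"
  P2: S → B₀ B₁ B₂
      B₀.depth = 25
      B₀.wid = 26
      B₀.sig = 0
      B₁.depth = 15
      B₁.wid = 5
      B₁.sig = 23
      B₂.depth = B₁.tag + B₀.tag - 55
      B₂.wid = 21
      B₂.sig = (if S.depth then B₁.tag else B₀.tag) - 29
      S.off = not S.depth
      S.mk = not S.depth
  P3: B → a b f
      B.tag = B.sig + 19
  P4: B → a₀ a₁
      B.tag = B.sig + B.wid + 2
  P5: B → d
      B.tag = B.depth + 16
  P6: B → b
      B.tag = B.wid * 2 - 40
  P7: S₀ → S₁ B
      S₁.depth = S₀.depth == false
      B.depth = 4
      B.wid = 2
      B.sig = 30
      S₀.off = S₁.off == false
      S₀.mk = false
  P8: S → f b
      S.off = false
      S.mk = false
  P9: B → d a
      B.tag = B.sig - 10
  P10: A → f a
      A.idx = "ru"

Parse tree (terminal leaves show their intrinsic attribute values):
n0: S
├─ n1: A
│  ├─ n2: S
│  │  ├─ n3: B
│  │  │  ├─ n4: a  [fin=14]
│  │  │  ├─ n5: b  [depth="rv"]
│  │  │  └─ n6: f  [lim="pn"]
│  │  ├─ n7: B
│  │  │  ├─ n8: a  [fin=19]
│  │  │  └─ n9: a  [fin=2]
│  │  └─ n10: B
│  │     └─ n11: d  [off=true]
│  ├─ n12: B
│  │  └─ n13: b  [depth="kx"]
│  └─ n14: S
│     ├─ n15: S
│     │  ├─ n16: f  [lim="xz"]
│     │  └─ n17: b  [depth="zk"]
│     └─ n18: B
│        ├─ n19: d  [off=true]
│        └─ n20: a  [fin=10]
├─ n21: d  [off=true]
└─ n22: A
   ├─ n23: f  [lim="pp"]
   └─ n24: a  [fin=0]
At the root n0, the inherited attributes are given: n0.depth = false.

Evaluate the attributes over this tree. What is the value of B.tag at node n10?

10

1. n0.depth = false  [given at root]
2. n1.fin = -5  [-5]
3. n1.val = -3  [-3]
4. n2.depth = true  [A.fin > -6]
5. n3.depth = 25  [25]
6. n3.wid = 26  [26]
7. n3.sig = 0  [0]
8. n4.fin = 14  [terminal]
9. n5.depth = "rv"  [terminal]
10. n6.lim = "pn"  [terminal]
11. n3.tag = 19  [B.sig + 19]
12. n7.depth = 15  [15]
13. n7.wid = 5  [5]
14. n7.sig = 23  [23]
15. n8.fin = 19  [terminal]
16. n9.fin = 2  [terminal]
17. n7.tag = 30  [B.sig + B.wid + 2]
18. n10.depth = -6  [B₁.tag + B₀.tag - 55]
19. n10.wid = 21  [21]
20. n10.sig = 1  [(if S.depth then B₁.tag else B₀.tag) - 29]
21. n11.off = true  [terminal]
22. n10.tag = 10  [B.depth + 16]
23. n2.off = false  [not S.depth]
24. n2.mk = false  [not S.depth]
25. n12.depth = 1  [A.fin * -2 - 9]
26. n12.wid = 23  [23]
27. n12.sig = 25  [A.val + A.fin + 33]
28. n13.depth = "kx"  [terminal]
29. n12.tag = 6  [B.wid * 2 - 40]
30. n14.depth = true  [not S₀.off]
31. n15.depth = false  [S₀.depth == false]
32. n16.lim = "xz"  [terminal]
33. n17.depth = "zk"  [terminal]
34. n15.off = false  [false]
35. n15.mk = false  [false]
36. n18.depth = 4  [4]
37. n18.wid = 2  [2]
38. n18.sig = 30  [30]
39. n19.off = true  [terminal]
40. n20.fin = 10  [terminal]
41. n18.tag = 20  [B.sig - 10]
42. n14.off = true  [S₁.off == false]
43. n14.mk = false  [false]
44. n1.idx = "zn"  ["zn"]
45. n21.off = true  [terminal]
46. n22.fin = 4  [len(A₀.idx) + 2]
47. n22.val = 24  [len(A₀.idx) + 22]
48. n23.lim = "pp"  [terminal]
49. n24.fin = 0  [terminal]
50. n22.idx = "ru"  ["ru"]
51. n0.off = false  [not d.off]
52. n0.mk = true  [S.depth == false]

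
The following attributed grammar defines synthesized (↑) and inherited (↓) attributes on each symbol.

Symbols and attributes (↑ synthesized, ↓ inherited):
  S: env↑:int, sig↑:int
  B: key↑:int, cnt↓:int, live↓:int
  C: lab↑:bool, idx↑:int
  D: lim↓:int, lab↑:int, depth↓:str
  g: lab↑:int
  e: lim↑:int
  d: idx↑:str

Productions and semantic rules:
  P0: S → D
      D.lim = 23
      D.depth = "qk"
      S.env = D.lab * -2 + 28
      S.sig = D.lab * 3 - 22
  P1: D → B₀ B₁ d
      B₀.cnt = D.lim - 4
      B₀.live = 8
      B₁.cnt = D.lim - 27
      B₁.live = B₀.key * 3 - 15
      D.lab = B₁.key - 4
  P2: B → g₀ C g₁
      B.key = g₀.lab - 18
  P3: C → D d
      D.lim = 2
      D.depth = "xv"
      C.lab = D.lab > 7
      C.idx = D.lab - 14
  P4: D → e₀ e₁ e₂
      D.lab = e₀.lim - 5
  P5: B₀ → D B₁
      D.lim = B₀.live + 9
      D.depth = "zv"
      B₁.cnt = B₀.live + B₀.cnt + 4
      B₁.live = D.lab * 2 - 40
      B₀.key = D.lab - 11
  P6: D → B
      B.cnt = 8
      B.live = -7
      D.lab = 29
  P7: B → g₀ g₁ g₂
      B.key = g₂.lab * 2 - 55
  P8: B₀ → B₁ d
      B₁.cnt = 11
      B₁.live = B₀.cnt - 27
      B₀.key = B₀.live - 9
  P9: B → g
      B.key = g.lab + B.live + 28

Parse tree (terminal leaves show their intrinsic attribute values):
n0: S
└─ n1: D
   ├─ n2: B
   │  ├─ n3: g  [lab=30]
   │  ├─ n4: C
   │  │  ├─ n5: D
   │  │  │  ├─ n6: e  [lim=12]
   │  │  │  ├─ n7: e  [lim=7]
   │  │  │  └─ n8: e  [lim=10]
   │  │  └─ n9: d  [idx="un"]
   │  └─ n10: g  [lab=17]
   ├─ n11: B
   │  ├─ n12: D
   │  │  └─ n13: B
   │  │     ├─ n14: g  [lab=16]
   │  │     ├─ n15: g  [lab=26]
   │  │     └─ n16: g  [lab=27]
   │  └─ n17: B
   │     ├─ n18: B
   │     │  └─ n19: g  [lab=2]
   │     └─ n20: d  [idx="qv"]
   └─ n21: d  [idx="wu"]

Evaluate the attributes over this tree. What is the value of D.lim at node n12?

30

1. n1.lim = 23  [23]
2. n1.depth = "qk"  ["qk"]
3. n2.cnt = 19  [D.lim - 4]
4. n2.live = 8  [8]
5. n3.lab = 30  [terminal]
6. n5.lim = 2  [2]
7. n5.depth = "xv"  ["xv"]
8. n6.lim = 12  [terminal]
9. n7.lim = 7  [terminal]
10. n8.lim = 10  [terminal]
11. n5.lab = 7  [e₀.lim - 5]
12. n9.idx = "un"  [terminal]
13. n4.lab = false  [D.lab > 7]
14. n4.idx = -7  [D.lab - 14]
15. n10.lab = 17  [terminal]
16. n2.key = 12  [g₀.lab - 18]
17. n11.cnt = -4  [D.lim - 27]
18. n11.live = 21  [B₀.key * 3 - 15]
19. n12.lim = 30  [B₀.live + 9]
20. n12.depth = "zv"  ["zv"]
21. n13.cnt = 8  [8]
22. n13.live = -7  [-7]
23. n14.lab = 16  [terminal]
24. n15.lab = 26  [terminal]
25. n16.lab = 27  [terminal]
26. n13.key = -1  [g₂.lab * 2 - 55]
27. n12.lab = 29  [29]
28. n17.cnt = 21  [B₀.live + B₀.cnt + 4]
29. n17.live = 18  [D.lab * 2 - 40]
30. n18.cnt = 11  [11]
31. n18.live = -6  [B₀.cnt - 27]
32. n19.lab = 2  [terminal]
33. n18.key = 24  [g.lab + B.live + 28]
34. n20.idx = "qv"  [terminal]
35. n17.key = 9  [B₀.live - 9]
36. n11.key = 18  [D.lab - 11]
37. n21.idx = "wu"  [terminal]
38. n1.lab = 14  [B₁.key - 4]
39. n0.env = 0  [D.lab * -2 + 28]
40. n0.sig = 20  [D.lab * 3 - 22]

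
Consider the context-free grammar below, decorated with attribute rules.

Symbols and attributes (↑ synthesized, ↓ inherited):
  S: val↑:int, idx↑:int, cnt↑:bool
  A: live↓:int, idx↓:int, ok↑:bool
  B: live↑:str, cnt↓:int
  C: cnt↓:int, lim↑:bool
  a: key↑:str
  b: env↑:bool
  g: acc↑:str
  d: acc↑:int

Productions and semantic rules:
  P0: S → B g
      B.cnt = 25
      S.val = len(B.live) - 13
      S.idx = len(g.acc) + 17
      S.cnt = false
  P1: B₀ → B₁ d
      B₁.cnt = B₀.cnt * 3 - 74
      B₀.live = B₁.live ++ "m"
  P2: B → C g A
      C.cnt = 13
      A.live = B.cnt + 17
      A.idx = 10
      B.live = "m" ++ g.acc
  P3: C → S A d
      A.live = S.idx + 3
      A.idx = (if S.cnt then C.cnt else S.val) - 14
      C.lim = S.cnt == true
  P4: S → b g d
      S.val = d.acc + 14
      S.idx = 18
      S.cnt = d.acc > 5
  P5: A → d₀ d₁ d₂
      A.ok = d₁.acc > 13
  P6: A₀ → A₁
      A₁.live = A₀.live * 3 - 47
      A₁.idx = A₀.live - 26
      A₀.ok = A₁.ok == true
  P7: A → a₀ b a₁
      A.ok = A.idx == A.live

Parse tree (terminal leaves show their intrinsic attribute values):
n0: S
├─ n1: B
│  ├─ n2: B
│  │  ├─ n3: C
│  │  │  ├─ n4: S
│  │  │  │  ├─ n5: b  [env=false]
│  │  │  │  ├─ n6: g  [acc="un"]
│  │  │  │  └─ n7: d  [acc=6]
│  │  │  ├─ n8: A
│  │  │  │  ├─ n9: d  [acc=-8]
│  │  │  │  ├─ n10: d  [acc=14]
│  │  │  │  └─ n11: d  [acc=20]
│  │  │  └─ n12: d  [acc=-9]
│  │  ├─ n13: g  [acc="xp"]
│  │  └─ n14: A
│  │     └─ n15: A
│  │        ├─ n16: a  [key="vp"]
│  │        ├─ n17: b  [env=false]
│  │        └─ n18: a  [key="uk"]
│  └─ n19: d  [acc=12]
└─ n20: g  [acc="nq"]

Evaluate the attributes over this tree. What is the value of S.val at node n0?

1. n1.cnt = 25  [25]
2. n2.cnt = 1  [B₀.cnt * 3 - 74]
3. n3.cnt = 13  [13]
4. n5.env = false  [terminal]
5. n6.acc = "un"  [terminal]
6. n7.acc = 6  [terminal]
7. n4.val = 20  [d.acc + 14]
8. n4.idx = 18  [18]
9. n4.cnt = true  [d.acc > 5]
10. n8.live = 21  [S.idx + 3]
11. n8.idx = -1  [(if S.cnt then C.cnt else S.val) - 14]
12. n9.acc = -8  [terminal]
13. n10.acc = 14  [terminal]
14. n11.acc = 20  [terminal]
15. n8.ok = true  [d₁.acc > 13]
16. n12.acc = -9  [terminal]
17. n3.lim = true  [S.cnt == true]
18. n13.acc = "xp"  [terminal]
19. n14.live = 18  [B.cnt + 17]
20. n14.idx = 10  [10]
21. n15.live = 7  [A₀.live * 3 - 47]
22. n15.idx = -8  [A₀.live - 26]
23. n16.key = "vp"  [terminal]
24. n17.env = false  [terminal]
25. n18.key = "uk"  [terminal]
26. n15.ok = false  [A.idx == A.live]
27. n14.ok = false  [A₁.ok == true]
28. n2.live = "mxp"  ["m" ++ g.acc]
29. n19.acc = 12  [terminal]
30. n1.live = "mxpm"  [B₁.live ++ "m"]
31. n20.acc = "nq"  [terminal]
32. n0.val = -9  [len(B.live) - 13]
33. n0.idx = 19  [len(g.acc) + 17]
34. n0.cnt = false  [false]

-9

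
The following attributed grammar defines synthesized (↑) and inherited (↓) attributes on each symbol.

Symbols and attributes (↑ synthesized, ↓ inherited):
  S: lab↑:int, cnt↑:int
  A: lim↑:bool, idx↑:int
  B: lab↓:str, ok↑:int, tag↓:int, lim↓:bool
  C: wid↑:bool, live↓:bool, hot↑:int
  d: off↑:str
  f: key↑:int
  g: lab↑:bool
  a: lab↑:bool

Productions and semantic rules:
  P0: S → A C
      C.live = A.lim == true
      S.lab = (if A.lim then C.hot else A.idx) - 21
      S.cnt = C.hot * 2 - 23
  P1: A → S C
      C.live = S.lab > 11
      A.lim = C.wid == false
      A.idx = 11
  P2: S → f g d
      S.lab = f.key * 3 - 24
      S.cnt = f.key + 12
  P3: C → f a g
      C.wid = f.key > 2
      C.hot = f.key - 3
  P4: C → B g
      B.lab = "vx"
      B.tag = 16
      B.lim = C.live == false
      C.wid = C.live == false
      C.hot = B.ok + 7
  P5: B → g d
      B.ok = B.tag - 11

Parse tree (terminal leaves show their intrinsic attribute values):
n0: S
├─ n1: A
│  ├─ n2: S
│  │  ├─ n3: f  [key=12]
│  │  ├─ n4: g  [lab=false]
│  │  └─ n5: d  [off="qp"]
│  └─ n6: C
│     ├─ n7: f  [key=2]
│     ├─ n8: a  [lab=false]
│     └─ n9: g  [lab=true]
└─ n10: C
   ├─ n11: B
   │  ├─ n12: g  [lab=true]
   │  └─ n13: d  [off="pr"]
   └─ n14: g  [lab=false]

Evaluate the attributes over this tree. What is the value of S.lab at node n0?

1. n3.key = 12  [terminal]
2. n4.lab = false  [terminal]
3. n5.off = "qp"  [terminal]
4. n2.lab = 12  [f.key * 3 - 24]
5. n2.cnt = 24  [f.key + 12]
6. n6.live = true  [S.lab > 11]
7. n7.key = 2  [terminal]
8. n8.lab = false  [terminal]
9. n9.lab = true  [terminal]
10. n6.wid = false  [f.key > 2]
11. n6.hot = -1  [f.key - 3]
12. n1.lim = true  [C.wid == false]
13. n1.idx = 11  [11]
14. n10.live = true  [A.lim == true]
15. n11.lab = "vx"  ["vx"]
16. n11.tag = 16  [16]
17. n11.lim = false  [C.live == false]
18. n12.lab = true  [terminal]
19. n13.off = "pr"  [terminal]
20. n11.ok = 5  [B.tag - 11]
21. n14.lab = false  [terminal]
22. n10.wid = false  [C.live == false]
23. n10.hot = 12  [B.ok + 7]
24. n0.lab = -9  [(if A.lim then C.hot else A.idx) - 21]
25. n0.cnt = 1  [C.hot * 2 - 23]

-9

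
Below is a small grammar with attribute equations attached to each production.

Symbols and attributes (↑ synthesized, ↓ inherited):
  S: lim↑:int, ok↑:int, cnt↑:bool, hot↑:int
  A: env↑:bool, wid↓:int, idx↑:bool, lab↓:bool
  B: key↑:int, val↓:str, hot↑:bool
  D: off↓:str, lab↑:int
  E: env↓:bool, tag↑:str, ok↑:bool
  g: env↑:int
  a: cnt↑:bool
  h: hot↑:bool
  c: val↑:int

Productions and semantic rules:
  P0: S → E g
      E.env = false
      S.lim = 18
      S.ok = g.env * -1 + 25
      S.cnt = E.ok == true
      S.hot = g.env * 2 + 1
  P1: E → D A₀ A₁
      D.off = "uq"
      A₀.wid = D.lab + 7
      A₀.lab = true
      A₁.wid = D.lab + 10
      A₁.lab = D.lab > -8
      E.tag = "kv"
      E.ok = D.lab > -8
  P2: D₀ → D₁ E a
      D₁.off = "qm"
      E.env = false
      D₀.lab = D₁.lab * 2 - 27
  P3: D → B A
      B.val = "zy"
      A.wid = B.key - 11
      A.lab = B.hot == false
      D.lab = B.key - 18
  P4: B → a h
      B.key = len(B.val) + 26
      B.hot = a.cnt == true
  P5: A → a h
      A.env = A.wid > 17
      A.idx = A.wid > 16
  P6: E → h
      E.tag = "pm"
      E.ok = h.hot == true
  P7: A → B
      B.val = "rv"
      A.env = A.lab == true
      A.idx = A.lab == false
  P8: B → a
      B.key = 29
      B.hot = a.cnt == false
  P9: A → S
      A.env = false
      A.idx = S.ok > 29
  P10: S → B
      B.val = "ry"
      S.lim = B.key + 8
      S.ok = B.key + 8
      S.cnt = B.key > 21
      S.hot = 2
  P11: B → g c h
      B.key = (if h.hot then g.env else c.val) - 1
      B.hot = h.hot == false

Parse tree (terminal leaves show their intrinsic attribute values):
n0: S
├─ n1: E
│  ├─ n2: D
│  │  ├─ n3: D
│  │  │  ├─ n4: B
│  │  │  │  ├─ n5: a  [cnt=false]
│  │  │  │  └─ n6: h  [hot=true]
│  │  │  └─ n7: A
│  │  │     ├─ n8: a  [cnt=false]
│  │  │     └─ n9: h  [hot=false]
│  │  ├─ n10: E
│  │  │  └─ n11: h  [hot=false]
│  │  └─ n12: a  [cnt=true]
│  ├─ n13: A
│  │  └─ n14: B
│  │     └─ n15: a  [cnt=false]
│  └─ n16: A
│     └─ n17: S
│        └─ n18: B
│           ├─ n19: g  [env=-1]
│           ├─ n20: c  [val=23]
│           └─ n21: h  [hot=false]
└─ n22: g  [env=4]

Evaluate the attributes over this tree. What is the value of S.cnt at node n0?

1. n1.env = false  [false]
2. n2.off = "uq"  ["uq"]
3. n3.off = "qm"  ["qm"]
4. n4.val = "zy"  ["zy"]
5. n5.cnt = false  [terminal]
6. n6.hot = true  [terminal]
7. n4.key = 28  [len(B.val) + 26]
8. n4.hot = false  [a.cnt == true]
9. n7.wid = 17  [B.key - 11]
10. n7.lab = true  [B.hot == false]
11. n8.cnt = false  [terminal]
12. n9.hot = false  [terminal]
13. n7.env = false  [A.wid > 17]
14. n7.idx = true  [A.wid > 16]
15. n3.lab = 10  [B.key - 18]
16. n10.env = false  [false]
17. n11.hot = false  [terminal]
18. n10.tag = "pm"  ["pm"]
19. n10.ok = false  [h.hot == true]
20. n12.cnt = true  [terminal]
21. n2.lab = -7  [D₁.lab * 2 - 27]
22. n13.wid = 0  [D.lab + 7]
23. n13.lab = true  [true]
24. n14.val = "rv"  ["rv"]
25. n15.cnt = false  [terminal]
26. n14.key = 29  [29]
27. n14.hot = true  [a.cnt == false]
28. n13.env = true  [A.lab == true]
29. n13.idx = false  [A.lab == false]
30. n16.wid = 3  [D.lab + 10]
31. n16.lab = true  [D.lab > -8]
32. n18.val = "ry"  ["ry"]
33. n19.env = -1  [terminal]
34. n20.val = 23  [terminal]
35. n21.hot = false  [terminal]
36. n18.key = 22  [(if h.hot then g.env else c.val) - 1]
37. n18.hot = true  [h.hot == false]
38. n17.lim = 30  [B.key + 8]
39. n17.ok = 30  [B.key + 8]
40. n17.cnt = true  [B.key > 21]
41. n17.hot = 2  [2]
42. n16.env = false  [false]
43. n16.idx = true  [S.ok > 29]
44. n1.tag = "kv"  ["kv"]
45. n1.ok = true  [D.lab > -8]
46. n22.env = 4  [terminal]
47. n0.lim = 18  [18]
48. n0.ok = 21  [g.env * -1 + 25]
49. n0.cnt = true  [E.ok == true]
50. n0.hot = 9  [g.env * 2 + 1]

true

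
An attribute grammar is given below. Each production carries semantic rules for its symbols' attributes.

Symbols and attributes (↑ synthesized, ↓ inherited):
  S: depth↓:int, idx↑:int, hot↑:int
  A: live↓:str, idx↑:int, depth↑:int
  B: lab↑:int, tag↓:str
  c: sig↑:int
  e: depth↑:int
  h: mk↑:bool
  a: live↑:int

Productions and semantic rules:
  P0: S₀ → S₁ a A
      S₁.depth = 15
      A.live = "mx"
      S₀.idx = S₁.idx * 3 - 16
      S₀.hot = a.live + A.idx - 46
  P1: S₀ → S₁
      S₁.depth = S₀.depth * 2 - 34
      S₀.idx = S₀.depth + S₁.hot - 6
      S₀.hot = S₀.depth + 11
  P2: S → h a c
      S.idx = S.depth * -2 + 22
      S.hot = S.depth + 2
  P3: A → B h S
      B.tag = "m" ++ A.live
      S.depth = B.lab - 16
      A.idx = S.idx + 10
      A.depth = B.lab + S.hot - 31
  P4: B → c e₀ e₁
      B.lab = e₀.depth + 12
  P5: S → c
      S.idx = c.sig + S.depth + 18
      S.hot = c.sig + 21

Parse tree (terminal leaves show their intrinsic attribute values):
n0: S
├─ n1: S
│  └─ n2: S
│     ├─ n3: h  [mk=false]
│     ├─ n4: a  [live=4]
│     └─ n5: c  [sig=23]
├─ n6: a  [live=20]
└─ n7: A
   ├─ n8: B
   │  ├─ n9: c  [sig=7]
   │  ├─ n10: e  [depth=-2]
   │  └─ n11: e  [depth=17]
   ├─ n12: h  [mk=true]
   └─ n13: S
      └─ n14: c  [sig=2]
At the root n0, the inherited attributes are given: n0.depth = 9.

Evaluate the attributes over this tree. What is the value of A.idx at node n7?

24

1. n0.depth = 9  [given at root]
2. n1.depth = 15  [15]
3. n2.depth = -4  [S₀.depth * 2 - 34]
4. n3.mk = false  [terminal]
5. n4.live = 4  [terminal]
6. n5.sig = 23  [terminal]
7. n2.idx = 30  [S.depth * -2 + 22]
8. n2.hot = -2  [S.depth + 2]
9. n1.idx = 7  [S₀.depth + S₁.hot - 6]
10. n1.hot = 26  [S₀.depth + 11]
11. n6.live = 20  [terminal]
12. n7.live = "mx"  ["mx"]
13. n8.tag = "mmx"  ["m" ++ A.live]
14. n9.sig = 7  [terminal]
15. n10.depth = -2  [terminal]
16. n11.depth = 17  [terminal]
17. n8.lab = 10  [e₀.depth + 12]
18. n12.mk = true  [terminal]
19. n13.depth = -6  [B.lab - 16]
20. n14.sig = 2  [terminal]
21. n13.idx = 14  [c.sig + S.depth + 18]
22. n13.hot = 23  [c.sig + 21]
23. n7.idx = 24  [S.idx + 10]
24. n7.depth = 2  [B.lab + S.hot - 31]
25. n0.idx = 5  [S₁.idx * 3 - 16]
26. n0.hot = -2  [a.live + A.idx - 46]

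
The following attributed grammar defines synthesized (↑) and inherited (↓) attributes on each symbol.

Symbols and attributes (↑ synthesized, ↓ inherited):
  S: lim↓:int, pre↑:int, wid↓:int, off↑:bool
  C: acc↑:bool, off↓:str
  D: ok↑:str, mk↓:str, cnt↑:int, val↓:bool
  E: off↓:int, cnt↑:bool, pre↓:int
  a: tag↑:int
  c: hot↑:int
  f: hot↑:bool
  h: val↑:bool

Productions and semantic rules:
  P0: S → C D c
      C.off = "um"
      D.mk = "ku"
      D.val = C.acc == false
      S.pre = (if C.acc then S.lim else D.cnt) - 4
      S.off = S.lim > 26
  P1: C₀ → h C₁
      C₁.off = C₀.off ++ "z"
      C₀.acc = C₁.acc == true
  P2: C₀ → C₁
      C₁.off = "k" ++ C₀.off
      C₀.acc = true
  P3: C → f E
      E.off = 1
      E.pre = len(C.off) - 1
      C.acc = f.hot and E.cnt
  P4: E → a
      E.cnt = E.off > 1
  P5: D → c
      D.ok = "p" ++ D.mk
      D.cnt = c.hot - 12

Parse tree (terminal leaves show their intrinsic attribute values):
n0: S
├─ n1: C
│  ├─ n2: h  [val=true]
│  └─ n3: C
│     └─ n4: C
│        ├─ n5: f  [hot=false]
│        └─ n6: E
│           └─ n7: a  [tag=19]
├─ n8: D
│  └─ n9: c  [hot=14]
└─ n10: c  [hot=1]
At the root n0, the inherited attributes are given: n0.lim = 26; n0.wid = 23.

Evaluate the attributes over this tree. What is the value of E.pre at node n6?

1. n0.lim = 26  [given at root]
2. n0.wid = 23  [given at root]
3. n1.off = "um"  ["um"]
4. n2.val = true  [terminal]
5. n3.off = "umz"  [C₀.off ++ "z"]
6. n4.off = "kumz"  ["k" ++ C₀.off]
7. n5.hot = false  [terminal]
8. n6.off = 1  [1]
9. n6.pre = 3  [len(C.off) - 1]
10. n7.tag = 19  [terminal]
11. n6.cnt = false  [E.off > 1]
12. n4.acc = false  [f.hot and E.cnt]
13. n3.acc = true  [true]
14. n1.acc = true  [C₁.acc == true]
15. n8.mk = "ku"  ["ku"]
16. n8.val = false  [C.acc == false]
17. n9.hot = 14  [terminal]
18. n8.ok = "pku"  ["p" ++ D.mk]
19. n8.cnt = 2  [c.hot - 12]
20. n10.hot = 1  [terminal]
21. n0.pre = 22  [(if C.acc then S.lim else D.cnt) - 4]
22. n0.off = false  [S.lim > 26]

3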